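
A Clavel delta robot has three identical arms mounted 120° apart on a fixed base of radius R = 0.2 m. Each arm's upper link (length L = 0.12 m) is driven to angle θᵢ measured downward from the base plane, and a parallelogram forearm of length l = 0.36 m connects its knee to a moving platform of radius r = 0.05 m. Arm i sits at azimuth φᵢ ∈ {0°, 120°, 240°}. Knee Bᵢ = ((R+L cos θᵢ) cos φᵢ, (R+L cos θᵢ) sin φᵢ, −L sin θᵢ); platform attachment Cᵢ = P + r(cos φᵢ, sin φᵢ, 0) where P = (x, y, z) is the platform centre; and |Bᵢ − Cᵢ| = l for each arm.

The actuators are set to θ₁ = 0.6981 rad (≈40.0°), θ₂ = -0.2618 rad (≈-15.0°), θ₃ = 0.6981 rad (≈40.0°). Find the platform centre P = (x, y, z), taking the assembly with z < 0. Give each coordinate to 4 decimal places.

φ1=0.0°: virtual centre (0.2419, 0.0000, -0.0771), radius l
φ2=120.0°: virtual centre (-0.1330, 0.2303, 0.0311), radius l
O3 = (0.2419·cos240.0°, 0.2419·sin240.0°, -0.0771) = (-0.1210, -0.2095, -0.0771)
eliminate P² terms by subtracting sphere 1 from 2 and 3
linear system: -0.7498x+0.4606y = 0.0072−0.2164z; -0.7258x+-0.4190y = 0.0000−0.0000z
det = 0.6485;  x = -0.0046+0.1398z,  y = 0.0081+-0.2422z
quadratic in z: (1.0782)z²+(0.0814)z+(-0.0628)=0, √Δ=0.5267 → z ∈ {-0.2820, 0.2065}; z = -0.2820 (taking z<0)
x = -0.0441, y = 0.0763

(-0.0441, 0.0763, -0.2820)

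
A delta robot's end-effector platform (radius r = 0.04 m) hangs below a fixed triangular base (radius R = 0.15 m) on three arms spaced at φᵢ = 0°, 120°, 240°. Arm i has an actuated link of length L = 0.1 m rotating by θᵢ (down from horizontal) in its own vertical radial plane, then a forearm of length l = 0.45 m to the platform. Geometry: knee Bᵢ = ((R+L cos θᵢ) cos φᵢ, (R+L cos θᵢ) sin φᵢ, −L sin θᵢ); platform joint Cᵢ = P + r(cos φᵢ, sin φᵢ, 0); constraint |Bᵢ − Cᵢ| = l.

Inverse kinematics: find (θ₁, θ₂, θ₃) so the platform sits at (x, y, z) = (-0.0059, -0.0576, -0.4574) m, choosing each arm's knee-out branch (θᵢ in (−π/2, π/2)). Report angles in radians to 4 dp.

θ₁ = 0.6107, θ₂ = 0.7854, θ₃ = 0.3491

φ1=0.0° → target in arm frame (-0.0059, -0.0576)
  A=0.1159, B=-0.4574, C=(l²−L²−A²−y'²−z²)/(2L)=-0.1673
  θ1 = atan2(B,A) + arccos(C/0.4719) = 0.6107
rotate P by −φ2: (-0.0469, 0.0339, -0.4574)
  A cos θ + B sin θ = C:  0.1569·cos θ + -0.4574·sin θ = -0.2125
  γ=atan2(-0.4574,0.1569)=-1.2403;  ψ=arccos(-0.4394)=2.0257;  θ2=γ+ψ≈0.7854
rotate P by −φ3: (0.0528, 0.0237, -0.4574)
  A cos θ + B sin θ = C:  0.0572·cos θ + -0.4574·sin θ = -0.1027
  √(A²+B²)=0.4610;  θ3 = -1.4465+1.7955 ≈ 0.3491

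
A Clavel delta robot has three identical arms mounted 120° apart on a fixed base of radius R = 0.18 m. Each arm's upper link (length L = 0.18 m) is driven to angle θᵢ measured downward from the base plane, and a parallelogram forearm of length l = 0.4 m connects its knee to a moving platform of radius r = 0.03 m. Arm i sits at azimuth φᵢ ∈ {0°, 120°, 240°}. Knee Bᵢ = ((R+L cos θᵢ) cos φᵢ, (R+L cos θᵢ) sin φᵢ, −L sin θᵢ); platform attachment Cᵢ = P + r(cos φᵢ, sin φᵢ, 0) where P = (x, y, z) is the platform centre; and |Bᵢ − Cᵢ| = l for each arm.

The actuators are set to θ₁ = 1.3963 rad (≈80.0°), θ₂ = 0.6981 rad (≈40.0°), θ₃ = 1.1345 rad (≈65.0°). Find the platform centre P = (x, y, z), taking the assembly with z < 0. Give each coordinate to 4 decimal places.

centre 1 = (0.1813·cos0.0°, 0.1813·sin0.0°, -0.1773) = (0.1813, 0.0000, -0.1773)
φ2=120.0°: virtual centre (-0.1439, 0.2493, -0.1157), radius l
centre 3 = (0.2261·cos240.0°, 0.2261·sin240.0°, -0.1631) = (-0.1130, -0.1958, -0.1631)
subtract pairs → two planes through P
linear system: -0.6504x+0.4986y = 0.0320−0.1231z; -0.5886x+-0.3916y = 0.0134−0.0283z
det = 0.5481;  x = -0.0351+0.1137z,  y = 0.0184+-0.0987z
sphere 1 gives Az²+Bz+C=0 with A=1.0227, B=0.3017, C=-0.0814;  B²−4AC=0.4242;  roots -0.4659, 0.1709;  negative root z = -0.4659
x = -0.0880, y = 0.0644

(-0.0880, 0.0644, -0.4659)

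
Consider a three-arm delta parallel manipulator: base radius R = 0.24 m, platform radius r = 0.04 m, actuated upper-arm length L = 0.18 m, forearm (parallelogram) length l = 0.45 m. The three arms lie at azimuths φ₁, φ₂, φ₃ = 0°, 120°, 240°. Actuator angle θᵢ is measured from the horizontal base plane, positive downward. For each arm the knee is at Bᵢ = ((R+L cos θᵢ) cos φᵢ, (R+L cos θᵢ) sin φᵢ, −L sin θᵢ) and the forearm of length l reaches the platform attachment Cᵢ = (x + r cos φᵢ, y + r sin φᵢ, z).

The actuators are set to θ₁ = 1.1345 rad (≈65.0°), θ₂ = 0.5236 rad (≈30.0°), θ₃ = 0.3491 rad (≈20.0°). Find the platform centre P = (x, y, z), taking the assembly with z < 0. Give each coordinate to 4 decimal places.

φ1=0.0°: virtual centre (0.2761, 0.0000, -0.1631), radius l
O2 = (0.3559·cos120.0°, 0.3559·sin120.0°, -0.0900) = (-0.1779, 0.3082, -0.0900)
arm 3 at φ=240.0°: (R−r)+L cos θ3 = 0.3691;  O3 = (-0.1846, -0.3197, -0.0616)
eliminate P² terms by subtracting sphere 1 from 2 and 3
linear system: -0.9080x+0.6164y = 0.0319−0.1463z; -0.9213x+-0.6394y = 0.0372−0.2031z
Cramer: x(z) = -0.0378+0.1905z;  y(z) = -0.0038+0.0433z
quadratic in z: (1.0382)z²+(0.2064)z+(-0.0774)=0, √Δ=0.6033 → z ∈ {-0.3900, 0.1912}; z = -0.3900 (taking z<0)
x = -0.1120, y = -0.0207

(-0.1120, -0.0207, -0.3900)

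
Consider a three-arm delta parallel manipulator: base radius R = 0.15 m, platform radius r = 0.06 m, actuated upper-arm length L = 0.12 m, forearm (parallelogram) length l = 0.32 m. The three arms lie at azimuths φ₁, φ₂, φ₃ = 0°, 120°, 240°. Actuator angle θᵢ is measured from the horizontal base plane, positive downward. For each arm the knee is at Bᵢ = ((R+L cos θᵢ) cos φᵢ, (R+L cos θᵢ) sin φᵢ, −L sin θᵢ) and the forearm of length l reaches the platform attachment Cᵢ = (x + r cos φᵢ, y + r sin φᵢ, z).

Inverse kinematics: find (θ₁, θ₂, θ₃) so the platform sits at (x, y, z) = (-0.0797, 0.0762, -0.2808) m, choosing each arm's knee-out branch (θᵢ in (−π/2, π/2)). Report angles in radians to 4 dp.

θ₁ = 0.8728, θ₂ = -0.1743, θ₃ = 0.6107

rotate P by −φ1: (-0.0797, 0.0762, -0.2808)
  A=0.1697, B=-0.2808, C=(l²−L²−A²−y'²−z²)/(2L)=-0.1061
  θ1 = atan2(B,A) + arccos(C/0.3281) = 0.8728
rotate P by −φ2: (0.1058, 0.0309, -0.2808)
  e−x'=-0.0158;  (l²−L²−(e−x')²−y'²−z²)/2L = 0.0331
  θ2 = atan2(B,A) + arccos(C/0.2812) = -0.1743
rotate P by −φ3: (-0.0261, -0.1071, -0.2808)
  e−x'=0.1161;  (l²−L²−(e−x')²−y'²−z²)/2L = -0.0659
  γ=atan2(-0.2808,0.1161)=-1.1786;  ψ=arccos(-0.2168)=1.7894;  θ3=γ+ψ≈0.6107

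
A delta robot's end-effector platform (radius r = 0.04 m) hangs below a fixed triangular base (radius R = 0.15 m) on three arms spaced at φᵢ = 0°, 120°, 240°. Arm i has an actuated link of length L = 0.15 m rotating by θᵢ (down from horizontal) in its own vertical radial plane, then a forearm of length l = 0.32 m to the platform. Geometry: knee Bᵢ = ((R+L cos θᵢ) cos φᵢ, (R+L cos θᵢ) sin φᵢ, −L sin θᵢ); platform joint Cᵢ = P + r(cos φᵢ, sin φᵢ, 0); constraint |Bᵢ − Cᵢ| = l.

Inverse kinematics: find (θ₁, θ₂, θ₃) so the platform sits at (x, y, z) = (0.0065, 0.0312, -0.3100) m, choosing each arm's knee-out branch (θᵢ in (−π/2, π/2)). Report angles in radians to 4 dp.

θ₁ = 0.6106, θ₂ = 0.5235, θ₃ = 0.7851

arm 1 (φ=0.0°): x'=0.0065, y'=0.0312
  A cos θ + B sin θ = C:  0.1035·cos θ + -0.3100·sin θ = -0.0930
  θ1 = atan2(B,A) + arccos(C/0.3268) = 0.6106
rotate P by −φ2: (0.0238, -0.0212, -0.3100)
  e−x'=0.0862;  (l²−L²−(e−x')²−y'²−z²)/2L = -0.0803
  γ=atan2(-0.3100,0.0862)=-1.2995;  ψ=arccos(-0.2495)=1.8230;  θ2=γ+ψ≈0.5235
rotate P by −φ3: (-0.0303, -0.0100, -0.3100)
  A cos θ + B sin θ = C:  0.1403·cos θ + -0.3100·sin θ = -0.1199
  γ=atan2(-0.3100,0.1403)=-1.1459;  ψ=arccos(-0.3524)=1.9310;  θ3=γ+ψ≈0.7851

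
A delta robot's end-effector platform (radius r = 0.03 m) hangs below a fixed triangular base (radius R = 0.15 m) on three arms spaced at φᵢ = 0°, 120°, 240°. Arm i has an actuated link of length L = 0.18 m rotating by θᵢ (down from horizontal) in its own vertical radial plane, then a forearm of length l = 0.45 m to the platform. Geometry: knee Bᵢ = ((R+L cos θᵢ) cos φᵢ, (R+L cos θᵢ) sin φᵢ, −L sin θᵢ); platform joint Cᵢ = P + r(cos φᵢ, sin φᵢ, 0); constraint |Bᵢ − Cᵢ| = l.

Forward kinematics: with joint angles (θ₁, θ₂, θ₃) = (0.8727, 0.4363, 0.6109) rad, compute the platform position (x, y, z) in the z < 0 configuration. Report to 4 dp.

(-0.0722, 0.0293, -0.4647)

φ1=0.0°: virtual centre (0.2357, 0.0000, -0.1379), radius l
arm 2 at φ=120.0°: (R−r)+L cos θ2 = 0.2831;  centre 2 = (-0.1416, 0.2452, -0.0761)
arm 3 at φ=240.0°: (R−r)+L cos θ3 = 0.2674;  centre 3 = (-0.1337, -0.2316, -0.1032)
subtract pairs → two planes through P
linear system: -0.7545x+0.4904y = 0.0114−0.1237z; -0.7388x+-0.4632y = 0.0076−0.0693z
det = 0.7119;  x = -0.0127+0.1282z,  y = 0.0037+-0.0549z
into |P−centre ₁|² = l²: 1.0194z² + 0.2117z + -0.1218 = 0;  Δ = 0.5415;  z = -0.4647 or 0.2571 → z<0 root = -0.4647
x = -0.0722, y = 0.0293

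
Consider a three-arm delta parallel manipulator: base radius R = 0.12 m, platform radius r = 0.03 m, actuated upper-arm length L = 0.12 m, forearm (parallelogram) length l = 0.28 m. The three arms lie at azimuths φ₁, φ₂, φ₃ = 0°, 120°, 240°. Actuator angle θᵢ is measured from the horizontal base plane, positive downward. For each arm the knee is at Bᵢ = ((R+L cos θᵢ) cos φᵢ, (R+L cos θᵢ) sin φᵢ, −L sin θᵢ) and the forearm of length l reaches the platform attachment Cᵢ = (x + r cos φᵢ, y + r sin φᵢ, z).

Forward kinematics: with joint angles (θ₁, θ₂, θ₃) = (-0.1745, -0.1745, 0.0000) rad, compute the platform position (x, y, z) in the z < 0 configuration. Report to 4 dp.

(0.0054, 0.0094, -0.1721)

arm 1 at φ=0.0°: (R−r)+L cos θ1 = 0.2082;  O1 = (0.2082, 0.0000, 0.0208)
O2 = (0.2082·cos120.0°, 0.2082·sin120.0°, 0.0208) = (-0.1041, 0.1803, 0.0208)
O3 = (0.2100·cos240.0°, 0.2100·sin240.0°, 0.0000) = (-0.1050, -0.1819, 0.0000)
eliminate P² terms by subtracting sphere 1 from 2 and 3
[-0.6245 0.3606 0.0000]·P = 0.0000;  [-0.6264 -0.3637 -0.0417]·P = 0.0003
Cramer: x(z) = -0.0003-0.0332z;  y(z) = -0.0005-0.0574z
sphere 1 gives Az²+Bz+C=0 with A=1.0044, B=-0.0278, C=-0.0345;  B²−4AC=0.1395;  roots -0.1721, 0.1997;  negative root z = -0.1721
x = 0.0054, y = 0.0094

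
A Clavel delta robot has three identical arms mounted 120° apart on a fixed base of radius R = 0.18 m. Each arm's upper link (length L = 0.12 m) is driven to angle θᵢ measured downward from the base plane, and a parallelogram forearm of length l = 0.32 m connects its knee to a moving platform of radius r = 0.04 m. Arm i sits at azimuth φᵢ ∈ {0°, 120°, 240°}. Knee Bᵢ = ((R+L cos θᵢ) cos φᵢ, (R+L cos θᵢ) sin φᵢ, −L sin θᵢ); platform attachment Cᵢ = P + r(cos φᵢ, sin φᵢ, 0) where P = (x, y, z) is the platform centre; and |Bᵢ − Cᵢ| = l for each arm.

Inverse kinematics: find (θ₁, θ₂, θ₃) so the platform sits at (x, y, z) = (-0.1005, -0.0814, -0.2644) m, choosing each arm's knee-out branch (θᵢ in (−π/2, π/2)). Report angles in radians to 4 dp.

arm 1 (φ=0.0°): x'=-0.1005, y'=-0.0814
  A=0.2405, B=-0.2644, C=(l²−L²−A²−y'²−z²)/(2L)=-0.1932
  √(A²+B²)=0.3574;  θ1 = -0.8327+2.1420 ≈ 1.3093
rotate P by −φ2: (-0.0202, 0.1277, -0.2644)
  A=0.1602, B=-0.2644, C=(l²−L²−A²−y'²−z²)/(2L)=-0.0996
  θ2 = atan2(B,A) + arccos(C/0.3092) = 0.8728
arm 3 (φ=240.0°): x'=0.1207, y'=-0.0463
  A cos θ + B sin θ = C:  0.0193·cos θ + -0.2644·sin θ = 0.0649
  θ3 = atan2(B,A) + arccos(C/0.2651) = -0.1746

θ₁ = 1.3093, θ₂ = 0.8728, θ₃ = -0.1746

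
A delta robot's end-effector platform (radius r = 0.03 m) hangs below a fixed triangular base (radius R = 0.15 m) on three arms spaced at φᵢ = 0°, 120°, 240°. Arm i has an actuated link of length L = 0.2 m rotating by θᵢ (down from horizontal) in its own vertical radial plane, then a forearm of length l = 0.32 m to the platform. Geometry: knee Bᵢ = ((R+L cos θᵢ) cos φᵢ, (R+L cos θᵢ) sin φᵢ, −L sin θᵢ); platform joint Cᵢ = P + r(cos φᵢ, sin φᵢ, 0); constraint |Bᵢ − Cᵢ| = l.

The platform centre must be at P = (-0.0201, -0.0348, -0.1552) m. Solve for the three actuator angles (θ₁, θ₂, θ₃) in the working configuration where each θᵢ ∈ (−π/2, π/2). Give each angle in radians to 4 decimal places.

φ1=0.0° → target in arm frame (-0.0201, -0.0348)
  A cos θ + B sin θ = C:  0.1401·cos θ + -0.1552·sin θ = 0.0437
  γ=atan2(-0.1552,0.1401)=-0.8365;  ψ=arccos(0.2089)=1.3603;  θ1=γ+ψ≈0.5238
rotate P by −φ2: (-0.0201, 0.0348, -0.1552)
  A cos θ + B sin θ = C:  0.1401·cos θ + -0.1552·sin θ = 0.0437
  √(A²+B²)=0.2091;  θ2 = -0.8365+1.3603 ≈ 0.5237
arm 3 (φ=240.0°): x'=0.0402, y'=0.0000
  A=0.0798, B=-0.1552, C=(l²−L²−A²−y'²−z²)/(2L)=0.0799
  γ=atan2(-0.1552,0.0798)=-1.0958;  ψ=arccos(0.4576)=1.0955;  θ3=γ+ψ≈-0.0003

θ₁ = 0.5238, θ₂ = 0.5237, θ₃ = -0.0003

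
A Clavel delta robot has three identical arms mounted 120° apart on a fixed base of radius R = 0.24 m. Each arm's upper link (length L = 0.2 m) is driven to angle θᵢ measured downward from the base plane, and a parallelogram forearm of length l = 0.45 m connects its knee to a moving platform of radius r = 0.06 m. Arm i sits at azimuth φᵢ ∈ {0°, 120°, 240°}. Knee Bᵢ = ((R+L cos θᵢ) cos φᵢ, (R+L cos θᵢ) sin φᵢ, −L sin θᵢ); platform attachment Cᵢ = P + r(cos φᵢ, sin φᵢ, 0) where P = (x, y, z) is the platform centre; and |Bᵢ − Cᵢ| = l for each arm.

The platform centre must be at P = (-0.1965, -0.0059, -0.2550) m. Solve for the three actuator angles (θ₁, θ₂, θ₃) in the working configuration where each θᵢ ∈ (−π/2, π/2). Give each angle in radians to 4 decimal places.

θ₁ = 1.2216, θ₂ = -0.2618, θ₃ = -0.3484

arm 1 (φ=0.0°): x'=-0.1965, y'=-0.0059
  A=0.3765, B=-0.2550, C=(l²−L²−A²−y'²−z²)/(2L)=-0.1108
  √(A²+B²)=0.4547;  θ1 = -0.5953+1.8169 ≈ 1.2216
φ2=120.0° → target in arm frame (0.0931, 0.1731)
  A cos θ + B sin θ = C:  0.0869·cos θ + -0.2550·sin θ = 0.1499
  θ2 = atan2(B,A) + arccos(C/0.2694) = -0.2618
φ3=240.0° → target in arm frame (0.1034, -0.1672)
  e−x'=0.0766;  (l²−L²−(e−x')²−y'²−z²)/2L = 0.1591
  γ=atan2(-0.2550,0.0766)=-1.2788;  ψ=arccos(0.5975)=0.9304;  θ3=γ+ψ≈-0.3484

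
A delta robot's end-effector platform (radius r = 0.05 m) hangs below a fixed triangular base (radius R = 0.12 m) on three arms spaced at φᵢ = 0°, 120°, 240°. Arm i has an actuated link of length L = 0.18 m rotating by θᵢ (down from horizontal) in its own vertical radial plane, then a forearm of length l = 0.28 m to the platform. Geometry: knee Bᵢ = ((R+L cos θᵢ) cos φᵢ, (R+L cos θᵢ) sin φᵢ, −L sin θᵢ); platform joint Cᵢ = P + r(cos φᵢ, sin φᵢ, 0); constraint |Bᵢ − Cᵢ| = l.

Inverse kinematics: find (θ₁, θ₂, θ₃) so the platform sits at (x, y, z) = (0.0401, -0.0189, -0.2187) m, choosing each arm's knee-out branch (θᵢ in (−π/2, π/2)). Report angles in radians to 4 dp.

rotate P by −φ1: (0.0401, -0.0189, -0.2187)
  A cos θ + B sin θ = C:  0.0299·cos θ + -0.2187·sin θ = -0.0086
  θ1 = atan2(B,A) + arccos(C/0.2207) = 0.1747
arm 2 (φ=120.0°): x'=-0.0364, y'=-0.0253
  A=0.1064, B=-0.2187, C=(l²−L²−A²−y'²−z²)/(2L)=-0.0383
  θ2 = atan2(B,A) + arccos(C/0.2432) = 0.6111
rotate P by −φ3: (-0.0037, 0.0442, -0.2187)
  A cos θ + B sin θ = C:  0.0737·cos θ + -0.2187·sin θ = -0.0256
  γ=atan2(-0.2187,0.0737)=-1.2458;  ψ=arccos(-0.1109)=1.6819;  θ3=γ+ψ≈0.4361

θ₁ = 0.1747, θ₂ = 0.6111, θ₃ = 0.4361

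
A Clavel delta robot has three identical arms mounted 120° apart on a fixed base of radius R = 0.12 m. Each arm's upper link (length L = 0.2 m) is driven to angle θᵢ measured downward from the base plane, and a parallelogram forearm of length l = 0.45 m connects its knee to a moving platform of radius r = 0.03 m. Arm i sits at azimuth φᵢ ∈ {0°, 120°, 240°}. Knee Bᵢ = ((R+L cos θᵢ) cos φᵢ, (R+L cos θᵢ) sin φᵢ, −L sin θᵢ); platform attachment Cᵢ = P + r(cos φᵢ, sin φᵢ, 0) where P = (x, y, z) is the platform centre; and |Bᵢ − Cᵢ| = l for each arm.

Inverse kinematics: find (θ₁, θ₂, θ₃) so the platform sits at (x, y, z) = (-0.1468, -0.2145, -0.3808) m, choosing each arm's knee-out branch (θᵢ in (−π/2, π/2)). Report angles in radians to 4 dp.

arm 1 (φ=0.0°): x'=-0.1468, y'=-0.2145
  A=0.2368, B=-0.3808, C=(l²−L²−A²−y'²−z²)/(2L)=-0.2115
  γ=atan2(-0.3808,0.2368)=-1.0145;  ψ=arccos(-0.4716)=2.0619;  θ1=γ+ψ≈1.0475
φ2=120.0° → target in arm frame (-0.1124, 0.2344)
  A cos θ + B sin θ = C:  0.2024·cos θ + -0.3808·sin θ = -0.1960
  √(A²+B²)=0.4312;  θ2 = -1.0823+2.0426 ≈ 0.9603
rotate P by −φ3: (0.2592, -0.0199, -0.3808)
  A=-0.1692, B=-0.3808, C=(l²−L²−A²−y'²−z²)/(2L)=-0.0288
  γ=atan2(-0.3808,-0.1692)=-1.9888;  ψ=arccos(-0.0691)=1.6400;  θ3=γ+ψ≈-0.3489

θ₁ = 1.0475, θ₂ = 0.9603, θ₃ = -0.3489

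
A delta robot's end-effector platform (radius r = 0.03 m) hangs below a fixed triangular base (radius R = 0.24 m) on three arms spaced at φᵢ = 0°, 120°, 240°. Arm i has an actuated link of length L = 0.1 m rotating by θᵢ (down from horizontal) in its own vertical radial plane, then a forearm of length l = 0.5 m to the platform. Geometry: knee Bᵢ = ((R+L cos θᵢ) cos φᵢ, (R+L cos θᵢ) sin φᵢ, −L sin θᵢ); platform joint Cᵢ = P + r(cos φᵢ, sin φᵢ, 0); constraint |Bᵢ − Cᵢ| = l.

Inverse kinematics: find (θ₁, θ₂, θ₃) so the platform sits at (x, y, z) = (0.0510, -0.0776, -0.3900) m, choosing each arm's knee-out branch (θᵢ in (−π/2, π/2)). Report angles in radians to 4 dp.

rotate P by −φ1: (0.0510, -0.0776, -0.3900)
  e−x'=0.1590;  (l²−L²−(e−x')²−y'²−z²)/2L = 0.2830
  √(A²+B²)=0.4212;  θ1 = -1.1837+0.8340 ≈ -0.3497
φ2=120.0° → target in arm frame (-0.0927, -0.0054)
  e−x'=0.3027;  (l²−L²−(e−x')²−y'²−z²)/2L = -0.0188
  θ2 = atan2(B,A) + arccos(C/0.4937) = 0.6981
φ3=240.0° → target in arm frame (0.0417, 0.0830)
  A=0.1683, B=-0.3900, C=(l²−L²−A²−y'²−z²)/(2L)=0.2635
  γ=atan2(-0.3900,0.1683)=-1.1634;  ψ=arccos(0.6203)=0.9017;  θ3=γ+ψ≈-0.2617

θ₁ = -0.3497, θ₂ = 0.6981, θ₃ = -0.2617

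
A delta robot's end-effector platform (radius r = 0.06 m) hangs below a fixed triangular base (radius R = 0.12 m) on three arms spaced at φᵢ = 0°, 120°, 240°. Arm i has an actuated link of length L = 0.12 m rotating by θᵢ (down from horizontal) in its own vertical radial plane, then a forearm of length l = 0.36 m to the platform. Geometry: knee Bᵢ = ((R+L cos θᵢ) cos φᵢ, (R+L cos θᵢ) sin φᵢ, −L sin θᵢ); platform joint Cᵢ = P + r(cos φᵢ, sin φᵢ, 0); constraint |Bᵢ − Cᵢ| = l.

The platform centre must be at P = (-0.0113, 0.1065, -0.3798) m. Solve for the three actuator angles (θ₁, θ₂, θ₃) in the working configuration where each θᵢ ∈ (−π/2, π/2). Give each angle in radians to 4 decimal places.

θ₁ = 0.6980, θ₂ = 0.2618, θ₃ = 0.9602

φ1=0.0° → target in arm frame (-0.0113, 0.1065)
  A cos θ + B sin θ = C:  0.0713·cos θ + -0.3798·sin θ = -0.1895
  γ=atan2(-0.3798,0.0713)=-1.3852;  ψ=arccos(-0.4903)=2.0832;  θ1=γ+ψ≈0.6980
arm 2 (φ=120.0°): x'=0.0979, y'=-0.0435
  A=-0.0379, B=-0.3798, C=(l²−L²−A²−y'²−z²)/(2L)=-0.1349
  θ2 = atan2(B,A) + arccos(C/0.3817) = 0.2618
φ3=240.0° → target in arm frame (-0.0866, -0.0630)
  A cos θ + B sin θ = C:  0.1466·cos θ + -0.3798·sin θ = -0.2271
  √(A²+B²)=0.4071;  θ3 = -1.2025+2.1626 ≈ 0.9602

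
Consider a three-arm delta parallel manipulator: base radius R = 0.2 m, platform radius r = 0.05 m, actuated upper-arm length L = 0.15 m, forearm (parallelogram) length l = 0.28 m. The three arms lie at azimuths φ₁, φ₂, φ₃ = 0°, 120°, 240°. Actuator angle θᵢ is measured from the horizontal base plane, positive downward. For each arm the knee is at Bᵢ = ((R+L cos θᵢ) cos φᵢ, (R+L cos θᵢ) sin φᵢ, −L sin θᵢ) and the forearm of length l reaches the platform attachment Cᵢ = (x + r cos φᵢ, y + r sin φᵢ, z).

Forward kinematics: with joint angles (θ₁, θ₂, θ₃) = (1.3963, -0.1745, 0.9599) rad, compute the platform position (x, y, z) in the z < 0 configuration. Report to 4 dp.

(-0.0938, 0.0698, -0.1740)

centre 1 = (0.1760·cos0.0°, 0.1760·sin0.0°, -0.1477) = (0.1760, 0.0000, -0.1477)
φ2=120.0°: virtual centre (-0.1489, 0.2578, 0.0260), radius l
centre 3 = (0.2360·cos240.0°, 0.2360·sin240.0°, -0.1229) = (-0.1180, -0.2044, -0.1229)
|centre ₂|²−|centre ₁|² = 0.0365;  |centre ₃|²−|centre ₁|² = 0.0180
plane₁₂: -0.6498x+0.5157y+0.3475z = 0.0365
det = 0.5689;  x = -0.0425+0.2948z,  y = 0.0172+-0.3025z
sphere 1 gives Az²+Bz+C=0 with A=1.1784, B=0.1562, C=-0.0085;  B²−4AC=0.0645;  roots -0.1740, 0.0415;  negative root z = -0.1740
x = -0.0938, y = 0.0698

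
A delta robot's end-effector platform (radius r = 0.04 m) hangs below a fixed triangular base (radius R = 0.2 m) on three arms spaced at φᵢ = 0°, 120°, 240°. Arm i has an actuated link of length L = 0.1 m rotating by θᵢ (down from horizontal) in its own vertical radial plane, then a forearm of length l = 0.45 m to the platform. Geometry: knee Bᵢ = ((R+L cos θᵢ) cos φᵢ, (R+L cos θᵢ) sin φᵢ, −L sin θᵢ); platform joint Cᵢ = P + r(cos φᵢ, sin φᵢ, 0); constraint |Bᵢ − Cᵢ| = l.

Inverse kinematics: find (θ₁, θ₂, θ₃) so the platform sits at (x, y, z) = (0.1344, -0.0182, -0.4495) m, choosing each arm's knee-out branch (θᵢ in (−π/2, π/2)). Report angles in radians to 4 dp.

θ₁ = 0.1742, θ₂ = 1.3962, θ₃ = 1.2216

arm 1 (φ=0.0°): x'=0.1344, y'=-0.0182
  A cos θ + B sin θ = C:  0.0256·cos θ + -0.4495·sin θ = -0.0527
  γ=atan2(-0.4495,0.0256)=-1.5139;  ψ=arccos(-0.1170)=1.6881;  θ1=γ+ψ≈0.1742
rotate P by −φ2: (-0.0830, -0.1073, -0.4495)
  e−x'=0.2430;  (l²−L²−(e−x')²−y'²−z²)/2L = -0.4005
  θ2 = atan2(B,A) + arccos(C/0.5110) = 1.3962
rotate P by −φ3: (-0.0514, 0.1255, -0.4495)
  e−x'=0.2114;  (l²−L²−(e−x')²−y'²−z²)/2L = -0.3500
  √(A²+B²)=0.4967;  θ3 = -1.1311+2.3527 ≈ 1.2216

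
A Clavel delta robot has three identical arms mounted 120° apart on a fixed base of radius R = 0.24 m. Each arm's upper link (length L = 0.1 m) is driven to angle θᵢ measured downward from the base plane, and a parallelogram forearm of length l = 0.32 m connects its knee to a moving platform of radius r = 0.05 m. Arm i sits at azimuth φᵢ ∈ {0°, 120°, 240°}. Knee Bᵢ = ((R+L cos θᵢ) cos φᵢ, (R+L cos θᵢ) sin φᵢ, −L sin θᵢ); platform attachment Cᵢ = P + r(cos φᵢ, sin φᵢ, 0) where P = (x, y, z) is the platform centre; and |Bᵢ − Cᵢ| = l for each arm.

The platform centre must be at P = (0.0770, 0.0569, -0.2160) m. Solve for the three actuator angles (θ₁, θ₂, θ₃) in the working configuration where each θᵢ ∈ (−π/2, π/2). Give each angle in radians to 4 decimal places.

θ₁ = -0.1740, θ₂ = 0.6111, θ₃ = 1.3960

rotate P by −φ1: (0.0770, 0.0569, -0.2160)
  A=0.1130, B=-0.2160, C=(l²−L²−A²−y'²−z²)/(2L)=0.1487
  √(A²+B²)=0.2438;  θ1 = -1.0888+0.9148 ≈ -0.1740
arm 2 (φ=120.0°): x'=0.0108, y'=-0.0951
  e−x'=0.1792;  (l²−L²−(e−x')²−y'²−z²)/2L = 0.0229
  θ2 = atan2(B,A) + arccos(C/0.2807) = 0.6111
arm 3 (φ=240.0°): x'=-0.0878, y'=0.0382
  A cos θ + B sin θ = C:  0.2778·cos θ + -0.2160·sin θ = -0.1644
  θ3 = atan2(B,A) + arccos(C/0.3519) = 1.3960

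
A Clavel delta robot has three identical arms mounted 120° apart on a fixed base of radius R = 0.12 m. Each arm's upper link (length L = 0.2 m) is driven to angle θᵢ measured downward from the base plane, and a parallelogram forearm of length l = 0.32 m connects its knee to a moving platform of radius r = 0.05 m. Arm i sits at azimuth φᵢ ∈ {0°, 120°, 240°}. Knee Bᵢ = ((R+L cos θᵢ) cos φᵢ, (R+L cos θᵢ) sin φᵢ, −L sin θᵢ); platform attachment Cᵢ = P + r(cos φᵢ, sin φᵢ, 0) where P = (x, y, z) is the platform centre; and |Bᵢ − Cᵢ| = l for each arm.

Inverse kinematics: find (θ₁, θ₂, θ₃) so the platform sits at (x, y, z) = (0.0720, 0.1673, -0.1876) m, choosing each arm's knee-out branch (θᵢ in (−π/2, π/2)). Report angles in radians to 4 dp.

φ1=0.0° → target in arm frame (0.0720, 0.1673)
  A=-0.0020, B=-0.1876, C=(l²−L²−A²−y'²−z²)/(2L)=-0.0020
  γ=atan2(-0.1876,-0.0020)=-1.5815;  ψ=arccos(-0.0105)=1.5813;  θ1=γ+ψ≈-0.0002
arm 2 (φ=120.0°): x'=0.1089, y'=-0.1460
  A cos θ + B sin θ = C:  -0.0389·cos θ + -0.1876·sin θ = 0.0109
  γ=atan2(-0.1876,-0.0389)=-1.7752;  ψ=arccos(0.0571)=1.5137;  θ2=γ+ψ≈-0.2615
rotate P by −φ3: (-0.1809, -0.0213, -0.1876)
  e−x'=0.2509;  (l²−L²−(e−x')²−y'²−z²)/2L = -0.0905
  θ3 = atan2(B,A) + arccos(C/0.3133) = 1.2217

θ₁ = -0.0002, θ₂ = -0.2615, θ₃ = 1.2217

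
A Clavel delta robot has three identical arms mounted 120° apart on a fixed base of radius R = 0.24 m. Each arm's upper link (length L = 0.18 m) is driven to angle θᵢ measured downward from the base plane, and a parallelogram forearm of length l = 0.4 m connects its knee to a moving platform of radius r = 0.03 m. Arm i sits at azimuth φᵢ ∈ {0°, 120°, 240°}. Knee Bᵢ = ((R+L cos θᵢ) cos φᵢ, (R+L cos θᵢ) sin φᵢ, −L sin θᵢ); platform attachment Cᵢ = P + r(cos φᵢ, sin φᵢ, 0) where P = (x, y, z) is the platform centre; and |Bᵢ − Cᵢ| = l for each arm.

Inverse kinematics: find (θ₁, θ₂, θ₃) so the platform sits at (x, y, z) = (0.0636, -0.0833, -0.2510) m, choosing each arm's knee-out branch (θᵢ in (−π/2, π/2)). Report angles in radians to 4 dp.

φ1=0.0° → target in arm frame (0.0636, -0.0833)
  e−x'=0.1464;  (l²−L²−(e−x')²−y'²−z²)/2L = 0.1006
  √(A²+B²)=0.2906;  θ1 = -1.0428+1.2172 ≈ 0.1744
φ2=120.0° → target in arm frame (-0.1039, -0.0134)
  e−x'=0.3139;  (l²−L²−(e−x')²−y'²−z²)/2L = -0.0948
  θ2 = atan2(B,A) + arccos(C/0.4019) = 1.1345
arm 3 (φ=240.0°): x'=0.0403, y'=0.0967
  A cos θ + B sin θ = C:  0.1697·cos θ + -0.2510·sin θ = 0.0735
  θ3 = atan2(B,A) + arccos(C/0.3030) = 0.3494

θ₁ = 0.1744, θ₂ = 1.1345, θ₃ = 0.3494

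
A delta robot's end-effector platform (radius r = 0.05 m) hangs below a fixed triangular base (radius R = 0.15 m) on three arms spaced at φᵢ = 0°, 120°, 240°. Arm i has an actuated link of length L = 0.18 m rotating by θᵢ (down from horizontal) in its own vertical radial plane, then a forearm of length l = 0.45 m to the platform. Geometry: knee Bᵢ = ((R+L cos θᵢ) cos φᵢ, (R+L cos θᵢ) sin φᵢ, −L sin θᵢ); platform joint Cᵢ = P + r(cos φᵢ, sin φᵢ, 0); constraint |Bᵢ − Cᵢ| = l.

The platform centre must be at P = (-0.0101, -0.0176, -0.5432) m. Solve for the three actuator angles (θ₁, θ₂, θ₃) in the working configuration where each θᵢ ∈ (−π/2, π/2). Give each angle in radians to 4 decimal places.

θ₁ = 0.9596, θ₂ = 0.9598, θ₃ = 0.8724

rotate P by −φ1: (-0.0101, -0.0176, -0.5432)
  A=0.1101, B=-0.5432, C=(l²−L²−A²−y'²−z²)/(2L)=-0.3817
  √(A²+B²)=0.5542;  θ1 = -1.3708+2.3304 ≈ 0.9596
arm 2 (φ=120.0°): x'=-0.0102, y'=0.0175
  A cos θ + B sin θ = C:  0.1102·cos θ + -0.5432·sin θ = -0.3817
  θ2 = atan2(B,A) + arccos(C/0.5543) = 0.9598
φ3=240.0° → target in arm frame (0.0203, 0.0001)
  e−x'=0.0797;  (l²−L²−(e−x')²−y'²−z²)/2L = -0.3648
  γ=atan2(-0.5432,0.0797)=-1.4251;  ψ=arccos(-0.6644)=2.2975;  θ3=γ+ψ≈0.8724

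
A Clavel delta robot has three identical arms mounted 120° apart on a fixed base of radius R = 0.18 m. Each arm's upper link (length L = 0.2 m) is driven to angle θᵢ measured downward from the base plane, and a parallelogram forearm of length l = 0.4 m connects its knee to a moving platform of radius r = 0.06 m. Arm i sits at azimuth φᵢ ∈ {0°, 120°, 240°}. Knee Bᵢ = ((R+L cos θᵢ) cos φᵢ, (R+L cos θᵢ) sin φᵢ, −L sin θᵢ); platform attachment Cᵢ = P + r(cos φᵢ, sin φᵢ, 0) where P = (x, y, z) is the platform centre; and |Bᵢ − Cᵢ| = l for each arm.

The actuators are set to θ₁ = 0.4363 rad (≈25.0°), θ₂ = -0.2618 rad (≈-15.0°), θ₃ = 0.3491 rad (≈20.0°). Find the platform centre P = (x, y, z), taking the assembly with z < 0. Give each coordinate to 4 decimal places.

(-0.0473, 0.0614, -0.2708)

φ1=0.0°: virtual centre (0.3013, 0.0000, -0.0845), radius l
φ2=120.0°: virtual centre (-0.1566, 0.2712, 0.0518), radius l
centre 3 = (0.3079·cos240.0°, 0.3079·sin240.0°, -0.0684) = (-0.1540, -0.2667, -0.0684)
eliminate P² terms by subtracting sphere 1 from 2 and 3
linear system: -0.9157x+0.5425y = 0.0029−0.2726z; -0.9105x+-0.5334y = 0.0016−0.0322z
Cramer: x(z) = -0.0024+0.1658z;  y(z) = 0.0012-0.2226z
into |P−centre ₁|² = l²: 1.0770z² + 0.0678z + -0.0606 = 0;  Δ = 0.2658;  z = -0.2708 or 0.2078 → z<0 root = -0.2708
x = -0.0473, y = 0.0614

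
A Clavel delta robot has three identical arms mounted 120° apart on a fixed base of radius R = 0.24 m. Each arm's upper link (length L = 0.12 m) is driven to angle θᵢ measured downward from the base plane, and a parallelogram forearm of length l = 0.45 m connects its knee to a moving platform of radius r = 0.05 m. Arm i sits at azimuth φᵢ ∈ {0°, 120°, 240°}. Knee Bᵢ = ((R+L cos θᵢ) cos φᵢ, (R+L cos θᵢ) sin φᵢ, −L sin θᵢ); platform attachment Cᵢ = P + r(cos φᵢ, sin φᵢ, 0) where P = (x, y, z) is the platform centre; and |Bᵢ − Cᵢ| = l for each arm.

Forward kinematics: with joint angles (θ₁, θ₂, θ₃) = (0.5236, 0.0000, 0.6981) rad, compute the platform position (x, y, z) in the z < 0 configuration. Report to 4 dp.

(-0.0174, 0.0668, -0.3780)

O1 = (0.2939·cos0.0°, 0.2939·sin0.0°, -0.0600) = (0.2939, 0.0000, -0.0600)
O2 = (0.3100·cos120.0°, 0.3100·sin120.0°, 0.0000) = (-0.1550, 0.2685, 0.0000)
O3 = (0.2819·cos240.0°, 0.2819·sin240.0°, -0.0771) = (-0.1410, -0.2442, -0.0771)
eliminate P² terms by subtracting sphere 1 from 2 and 3
linear system: -0.8978x+0.5369y = 0.0061−0.1200z; -0.8698x+-0.4883y = -0.0046−-0.0343z
Cramer: x(z) = -0.0006+0.0444z;  y(z) = 0.0104-0.1492z
quadratic in z: (1.0242)z²+(0.0907)z+(-0.1121)=0, √Δ=0.6836 → z ∈ {-0.3780, 0.2894}; z = -0.3780 (taking z<0)
x = -0.0174, y = 0.0668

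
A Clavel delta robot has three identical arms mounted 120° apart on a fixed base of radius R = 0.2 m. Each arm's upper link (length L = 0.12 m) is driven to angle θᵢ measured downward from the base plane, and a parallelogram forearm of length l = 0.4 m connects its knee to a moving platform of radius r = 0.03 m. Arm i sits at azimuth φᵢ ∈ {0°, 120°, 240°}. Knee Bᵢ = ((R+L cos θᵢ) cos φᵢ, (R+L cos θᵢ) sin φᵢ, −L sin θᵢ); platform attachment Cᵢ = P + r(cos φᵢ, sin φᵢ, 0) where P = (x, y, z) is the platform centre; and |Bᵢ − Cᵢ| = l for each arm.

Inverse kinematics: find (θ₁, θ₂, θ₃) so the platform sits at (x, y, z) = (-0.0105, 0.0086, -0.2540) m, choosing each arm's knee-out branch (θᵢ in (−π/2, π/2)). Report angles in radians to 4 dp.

rotate P by −φ1: (-0.0105, 0.0086, -0.2540)
  A cos θ + B sin θ = C:  0.1805·cos θ + -0.2540·sin θ = 0.2018
  γ=atan2(-0.2540,0.1805)=-0.9530;  ψ=arccos(0.6476)=0.8664;  θ1=γ+ψ≈-0.0866
rotate P by −φ2: (0.0127, 0.0048, -0.2540)
  A=0.1573, B=-0.2540, C=(l²−L²−A²−y'²−z²)/(2L)=0.2347
  γ=atan2(-0.2540,0.1573)=-1.0163;  ψ=arccos(0.7854)=0.6674;  θ2=γ+ψ≈-0.3489
rotate P by −φ3: (-0.0022, -0.0134, -0.2540)
  A cos θ + B sin θ = C:  0.1722·cos θ + -0.2540·sin θ = 0.2136
  γ=atan2(-0.2540,0.1722)=-0.9750;  ψ=arccos(0.6959)=0.8011;  θ3=γ+ψ≈-0.1739

θ₁ = -0.0866, θ₂ = -0.3489, θ₃ = -0.1739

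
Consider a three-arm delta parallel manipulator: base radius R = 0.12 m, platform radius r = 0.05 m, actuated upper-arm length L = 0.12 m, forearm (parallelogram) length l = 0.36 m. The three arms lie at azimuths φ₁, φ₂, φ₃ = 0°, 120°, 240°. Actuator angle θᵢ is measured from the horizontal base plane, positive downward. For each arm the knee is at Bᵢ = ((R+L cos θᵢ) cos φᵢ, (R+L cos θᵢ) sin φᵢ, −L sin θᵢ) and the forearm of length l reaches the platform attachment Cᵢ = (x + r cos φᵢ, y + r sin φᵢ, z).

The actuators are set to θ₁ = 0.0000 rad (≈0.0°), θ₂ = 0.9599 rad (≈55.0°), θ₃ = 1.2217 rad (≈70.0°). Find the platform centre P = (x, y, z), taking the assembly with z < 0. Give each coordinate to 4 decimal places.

(0.1692, 0.0437, -0.3567)

φ1=0.0°: virtual centre (0.1900, 0.0000, 0.0000), radius l
φ2=120.0°: virtual centre (-0.0694, 0.1202, -0.0983), radius l
S3 = (0.1110·cos240.0°, 0.1110·sin240.0°, -0.1128) = (-0.0555, -0.0962, -0.1128)
subtract pairs → two planes through P
linear system: -0.5188x+0.2405y = -0.0072−-0.1966z; -0.4910x+-0.1923y = -0.0111−-0.2255z
Cramer: x(z) = 0.0185-0.4225z;  y(z) = 0.0102-0.0940z
sphere 1 gives Az²+Bz+C=0 with A=1.1873, B=0.1430, C=-0.1001;  B²−4AC=0.4958;  roots -0.3567, 0.2363;  negative root z = -0.3567
x = 0.1692, y = 0.0437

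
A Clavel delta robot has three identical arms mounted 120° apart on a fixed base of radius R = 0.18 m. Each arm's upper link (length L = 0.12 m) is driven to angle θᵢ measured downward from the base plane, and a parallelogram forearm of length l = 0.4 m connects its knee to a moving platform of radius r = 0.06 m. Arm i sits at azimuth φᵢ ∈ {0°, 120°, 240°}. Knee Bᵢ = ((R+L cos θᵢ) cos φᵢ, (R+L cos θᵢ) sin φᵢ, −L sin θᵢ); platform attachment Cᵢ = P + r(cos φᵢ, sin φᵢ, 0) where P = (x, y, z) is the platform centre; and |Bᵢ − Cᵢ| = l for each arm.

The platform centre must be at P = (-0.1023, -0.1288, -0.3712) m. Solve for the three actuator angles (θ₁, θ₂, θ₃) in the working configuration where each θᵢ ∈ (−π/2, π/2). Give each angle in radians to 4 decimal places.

φ1=0.0° → target in arm frame (-0.1023, -0.1288)
  A=0.2223, B=-0.3712, C=(l²−L²−A²−y'²−z²)/(2L)=-0.2425
  γ=atan2(-0.3712,0.2223)=-1.0312;  ψ=arccos(-0.5604)=2.1657;  θ1=γ+ψ≈1.1345
φ2=120.0° → target in arm frame (-0.0604, 0.1530)
  e−x'=0.1804;  (l²−L²−(e−x')²−y'²−z²)/2L = -0.2006
  γ=atan2(-0.3712,0.1804)=-1.1184;  ψ=arccos(-0.4860)=2.0783;  θ2=γ+ψ≈0.9599
rotate P by −φ3: (0.1627, -0.0242, -0.3712)
  e−x'=-0.0427;  (l²−L²−(e−x')²−y'²−z²)/2L = 0.0225
  √(A²+B²)=0.3736;  θ3 = -1.6853+1.5105 ≈ -0.1748

θ₁ = 1.1345, θ₂ = 0.9599, θ₃ = -0.1748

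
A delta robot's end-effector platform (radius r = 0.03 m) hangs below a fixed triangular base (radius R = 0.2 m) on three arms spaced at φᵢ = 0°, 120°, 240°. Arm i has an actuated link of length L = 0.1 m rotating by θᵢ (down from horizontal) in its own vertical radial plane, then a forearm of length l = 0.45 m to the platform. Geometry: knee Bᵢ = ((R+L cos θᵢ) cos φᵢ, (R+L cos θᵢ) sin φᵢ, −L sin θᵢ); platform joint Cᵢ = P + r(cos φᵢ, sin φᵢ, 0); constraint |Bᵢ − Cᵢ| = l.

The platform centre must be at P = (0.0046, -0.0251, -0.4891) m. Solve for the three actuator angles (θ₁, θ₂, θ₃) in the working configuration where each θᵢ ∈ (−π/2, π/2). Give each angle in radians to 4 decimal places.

φ1=0.0° → target in arm frame (0.0046, -0.0251)
  e−x'=0.1654;  (l²−L²−(e−x')²−y'²−z²)/2L = -0.3735
  θ1 = atan2(B,A) + arccos(C/0.5163) = 1.1349
rotate P by −φ2: (-0.0240, 0.0086, -0.4891)
  e−x'=0.1940;  (l²−L²−(e−x')²−y'²−z²)/2L = -0.4222
  √(A²+B²)=0.5262;  θ2 = -1.1931+2.5021 ≈ 1.3090
arm 3 (φ=240.0°): x'=0.0194, y'=0.0165
  e−x'=0.1506;  (l²−L²−(e−x')²−y'²−z²)/2L = -0.3483
  √(A²+B²)=0.5117;  θ3 = -1.2722+2.3194 ≈ 1.0472

θ₁ = 1.1349, θ₂ = 1.3090, θ₃ = 1.0472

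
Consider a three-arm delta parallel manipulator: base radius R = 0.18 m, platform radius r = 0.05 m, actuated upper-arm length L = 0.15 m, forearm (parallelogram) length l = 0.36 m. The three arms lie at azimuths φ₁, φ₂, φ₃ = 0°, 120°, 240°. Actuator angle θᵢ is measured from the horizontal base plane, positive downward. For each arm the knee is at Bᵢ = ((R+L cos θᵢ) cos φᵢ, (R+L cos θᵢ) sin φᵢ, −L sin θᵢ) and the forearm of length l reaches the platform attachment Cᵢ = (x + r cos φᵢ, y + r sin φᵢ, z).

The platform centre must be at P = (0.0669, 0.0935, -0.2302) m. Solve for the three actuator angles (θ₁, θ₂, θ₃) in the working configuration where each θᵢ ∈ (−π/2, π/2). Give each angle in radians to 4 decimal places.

φ1=0.0° → target in arm frame (0.0669, 0.0935)
  A=0.0631, B=-0.2302, C=(l²−L²−A²−y'²−z²)/(2L)=0.1379
  θ1 = atan2(B,A) + arccos(C/0.2387) = -0.3487
φ2=120.0° → target in arm frame (0.0475, -0.1047)
  A cos θ + B sin θ = C:  0.0825·cos θ + -0.2302·sin θ = 0.1212
  √(A²+B²)=0.2445;  θ2 = -1.2268+1.0524 ≈ -0.1743
rotate P by −φ3: (-0.1144, 0.0112, -0.2302)
  A=0.2444, B=-0.2302, C=(l²−L²−A²−y'²−z²)/(2L)=-0.0192
  θ3 = atan2(B,A) + arccos(C/0.3358) = 0.8726

θ₁ = -0.3487, θ₂ = -0.1743, θ₃ = 0.8726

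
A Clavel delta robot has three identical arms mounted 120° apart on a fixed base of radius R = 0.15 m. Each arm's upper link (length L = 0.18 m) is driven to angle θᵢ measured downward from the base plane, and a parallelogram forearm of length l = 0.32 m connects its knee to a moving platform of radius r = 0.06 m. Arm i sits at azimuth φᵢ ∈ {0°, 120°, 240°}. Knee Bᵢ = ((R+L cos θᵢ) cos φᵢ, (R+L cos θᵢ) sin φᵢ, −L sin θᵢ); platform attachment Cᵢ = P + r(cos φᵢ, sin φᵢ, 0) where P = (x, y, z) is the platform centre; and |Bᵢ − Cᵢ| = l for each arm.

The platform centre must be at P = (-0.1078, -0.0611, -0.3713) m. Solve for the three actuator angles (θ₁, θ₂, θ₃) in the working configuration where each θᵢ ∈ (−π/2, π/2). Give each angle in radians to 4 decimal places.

arm 1 (φ=0.0°): x'=-0.1078, y'=-0.0611
  e−x'=0.1978;  (l²−L²−(e−x')²−y'²−z²)/2L = -0.3076
  √(A²+B²)=0.4207;  θ1 = -1.0813+2.3907 ≈ 1.3094
rotate P by −φ2: (0.0010, 0.1239, -0.3713)
  e−x'=0.0890;  (l²−L²−(e−x')²−y'²−z²)/2L = -0.2532
  √(A²+B²)=0.3818;  θ2 = -1.3355+2.2957 ≈ 0.9602
rotate P by −φ3: (0.1068, -0.0628, -0.3713)
  A=-0.0168, B=-0.3713, C=(l²−L²−A²−y'²−z²)/(2L)=-0.2003
  √(A²+B²)=0.3717;  θ3 = -1.6160+2.1398 ≈ 0.5237

θ₁ = 1.3094, θ₂ = 0.9602, θ₃ = 0.5237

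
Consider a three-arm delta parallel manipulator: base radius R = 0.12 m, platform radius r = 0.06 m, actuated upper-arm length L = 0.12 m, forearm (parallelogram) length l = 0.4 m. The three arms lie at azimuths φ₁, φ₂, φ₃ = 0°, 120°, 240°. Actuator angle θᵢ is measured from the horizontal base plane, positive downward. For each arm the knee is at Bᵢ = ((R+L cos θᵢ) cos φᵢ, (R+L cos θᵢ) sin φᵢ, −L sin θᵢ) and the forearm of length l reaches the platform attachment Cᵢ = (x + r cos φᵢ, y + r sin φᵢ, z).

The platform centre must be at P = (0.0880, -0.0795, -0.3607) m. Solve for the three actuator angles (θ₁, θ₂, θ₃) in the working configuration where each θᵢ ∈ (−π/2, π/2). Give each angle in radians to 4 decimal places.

θ₁ = -0.1743, θ₂ = 0.6113, θ₃ = 0.0878

rotate P by −φ1: (0.0880, -0.0795, -0.3607)
  A=-0.0280, B=-0.3607, C=(l²−L²−A²−y'²−z²)/(2L)=0.0350
  γ=atan2(-0.3607,-0.0280)=-1.6483;  ψ=arccos(0.0966)=1.4740;  θ1=γ+ψ≈-0.1743
rotate P by −φ2: (-0.1128, -0.0365, -0.3607)
  A cos θ + B sin θ = C:  0.1728·cos θ + -0.3607·sin θ = -0.0655
  √(A²+B²)=0.4000;  θ2 = -1.1239+1.7352 ≈ 0.6113
φ3=240.0° → target in arm frame (0.0248, 0.1160)
  e−x'=0.0352;  (l²−L²−(e−x')²−y'²−z²)/2L = 0.0034
  θ3 = atan2(B,A) + arccos(C/0.3624) = 0.0878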